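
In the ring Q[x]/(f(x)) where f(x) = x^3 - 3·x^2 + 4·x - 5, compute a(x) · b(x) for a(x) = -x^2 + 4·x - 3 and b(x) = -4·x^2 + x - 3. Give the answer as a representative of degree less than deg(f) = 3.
First multiply in Q[x] without reducing: a · b = 4·x^4 - 17·x^3 + 19·x^2 - 15·x + 9. Now divide by f(x) = x^3 - 3·x^2 + 4·x - 5, eliminating the leading term at each step:
  leading term 4·x^4: subtract (4·x)·f(x) = 4·x^4 - 12·x^3 + 16·x^2 - 20·x, leaving -5·x^3 + 3·x^2 + 5·x + 9
  leading term -5·x^3: subtract (-5)·f(x) = -5·x^3 + 15·x^2 - 20·x + 25, leaving -12·x^2 + 25·x - 16
The degree is now < 3, so this is the remainder. Hence a · b ≡ -12·x^2 + 25·x - 16 in Q[x]/(f).

Final answer: a · b ≡ -12·x^2 + 25·x - 16 (mod f(x))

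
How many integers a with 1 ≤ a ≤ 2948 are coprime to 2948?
The number of a ∈ {1, ..., 2948} with gcd(a, 2948) = 1 is by definition Euler's totient φ(2948). φ is multiplicative, with φ(p^e) = p^e − p^(e−1). Factorise 2948 = 2^2 · 11 · 67. Then
  φ(2948) = (2^2 − 2^1) · (11 − 1) · (67 − 1) = 2 · 10 · 66 = 1320.
So there are 1320 such integers.

Final answer: 1320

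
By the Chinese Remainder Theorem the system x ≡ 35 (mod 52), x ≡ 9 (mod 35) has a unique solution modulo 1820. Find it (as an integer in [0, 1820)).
x ≡ 919 (mod 1820); the representative in [0, 1820) is 919

The moduli 52, 35 are pairwise coprime, so by the CRT there is a unique solution mod 52·35 = 1820.
Solve by successive substitution. Start with x ≡ 35 (mod 52).
  Combine with x ≡ 9 (mod 35): write x = 35 + 52·t and require 35 + 52·t ≡ 9 (mod 35), i.e. 52·t ≡ 9 − 35 ≡ 9 (mod 35). Since 52^(−1) ≡ 33 (mod 35) (52 ≡ 17 (mod 35)), t ≡ 33·9 ≡ 17 (mod 35). So x ≡ 35 + 52·17 = 919 (mod 1820).
Unique solution in [0, 1820): x = 919.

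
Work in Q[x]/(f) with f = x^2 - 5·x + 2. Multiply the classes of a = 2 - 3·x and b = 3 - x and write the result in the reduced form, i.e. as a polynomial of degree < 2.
a · b ≡ 4·x (mod f(x))

First multiply in Q[x] without reducing: a · b = 3·x^2 - 11·x + 6. Now divide by f(x) = x^2 - 5·x + 2, eliminating the leading term at each step:
  leading term 3·x^2: subtract (3)·f(x) = 3·x^2 - 15·x + 6, leaving 4·x
The degree is now < 2, so this is the remainder. Hence a · b ≡ 4·x in Q[x]/(f).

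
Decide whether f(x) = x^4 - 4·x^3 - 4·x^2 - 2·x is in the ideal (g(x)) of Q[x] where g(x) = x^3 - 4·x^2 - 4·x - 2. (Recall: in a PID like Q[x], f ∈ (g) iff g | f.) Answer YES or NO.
YES

In Q[x] the ideal (g) consists of all multiples of g, so f ∈ (g) iff g | f, i.e. iff the remainder of f on division by g is 0. Divide f by g (g is monic, so eliminate the leading term of the running remainder at each step):
  leading term x^4: subtract (x)·g(x) = x^4 - 4·x^3 - 4·x^2 - 2·x, leaving 0
The remainder is 0, so f(x) = g(x) · h(x) with h(x) = x. Hence g | f, i.e. f ∈ (g).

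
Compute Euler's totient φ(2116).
φ(2116) = 1012

φ is multiplicative, with φ(p^e) = p^e − p^(e−1). Factorise 2116 = 2^2 · 23^2. Then
  φ(2116) = (2^2 − 2^1) · (23^2 − 23^1) = 2 · 506 = 1012.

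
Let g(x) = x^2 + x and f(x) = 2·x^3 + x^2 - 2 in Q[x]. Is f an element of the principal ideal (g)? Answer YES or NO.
In Q[x] the ideal (g) consists of all multiples of g, so f ∈ (g) iff g | f, i.e. iff the remainder of f on division by g is 0. Divide f by g (g is monic, so eliminate the leading term of the running remainder at each step):
  leading term 2·x^3: subtract (2·x)·g(x) = 2·x^3 + 2·x^2, leaving -x^2 - 2
  leading term -x^2: subtract (-1)·g(x) = -x^2 - x, leaving x - 2
The remainder r(x) = x - 2 ≠ 0 (and deg r < deg g), so g ∤ f, i.e. f ∉ (g).

Final answer: NO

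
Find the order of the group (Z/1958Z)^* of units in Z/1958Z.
(Z/1958Z)^* consists of the classes a with gcd(a, 1958) = 1, so its order is φ(1958). φ is multiplicative, with φ(p^e) = p^e − p^(e−1). Factorise 1958 = 2 · 11 · 89. Then
  φ(1958) = (2 − 1) · (11 − 1) · (89 − 1) = 1 · 10 · 88 = 880.
Thus |(Z/1958Z)^*| = 880.

Final answer: |(Z/1958Z)^*| = 880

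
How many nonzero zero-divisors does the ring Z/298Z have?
In Z/298Z each nonzero element is either a unit (gcd with 298 is 1) or a zero-divisor (gcd > 1). The number of units is φ(298): factorise 298 = 2 · 149, so φ(298) = (2 − 1) · (149 − 1) = 1 · 148 = 148. The nonzero elements number 298 − 1 = 297. Hence the nonzero zero-divisors number 297 − 148 = 149.

Final answer: Z/298Z has 149 nonzero zero-divisors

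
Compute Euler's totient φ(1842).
φ(1842) = 612

φ is multiplicative, with φ(p^e) = p^e − p^(e−1). Factorise 1842 = 2 · 3 · 307. Then
  φ(1842) = (2 − 1) · (3 − 1) · (307 − 1) = 1 · 2 · 306 = 612.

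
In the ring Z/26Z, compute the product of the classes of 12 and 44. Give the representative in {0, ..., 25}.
8

Reduce the factors first: 44 ≡ 18 (mod 26), so 12 · 44 ≡ 12 · 18 (mod 26). 12 · 18 = 216. Dividing by 26: 216 = 8·26 + 8. So (12 · 44) mod 26 = 8.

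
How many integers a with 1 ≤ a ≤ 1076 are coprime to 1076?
536

The number of a ∈ {1, ..., 1076} with gcd(a, 1076) = 1 is by definition Euler's totient φ(1076). φ is multiplicative, with φ(p^e) = p^e − p^(e−1). Factorise 1076 = 2^2 · 269. Then
  φ(1076) = (2^2 − 2^1) · (269 − 1) = 2 · 268 = 536.
So there are 536 such integers.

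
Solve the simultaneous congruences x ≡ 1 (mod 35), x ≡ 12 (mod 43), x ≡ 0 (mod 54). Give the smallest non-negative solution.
x ≡ 76896 (mod 81270); the representative in [0, 81270) is 76896

The moduli 35, 43, 54 are pairwise coprime, so by the CRT there is a unique solution mod 35·43·54 = 81270.
Solve by successive substitution. Start with x ≡ 1 (mod 35).
  Combine with x ≡ 12 (mod 43): write x = 1 + 35·t and require 1 + 35·t ≡ 12 (mod 43), i.e. 35·t ≡ 12 − 1 ≡ 11 (mod 43). Since 35^(−1) ≡ 16 (mod 43), t ≡ 16·11 ≡ 4 (mod 43). So x ≡ 1 + 35·4 = 141 (mod 1505).
  Combine with x ≡ 0 (mod 54): write x = 141 + 1505·t and require 141 + 1505·t ≡ 0 (mod 54), i.e. 1505·t ≡ 0 − 141 ≡ 21 (mod 54). Since 1505^(−1) ≡ 23 (mod 54) (1505 ≡ 47 (mod 54)), t ≡ 23·21 ≡ 51 (mod 54). So x ≡ 141 + 1505·51 = 76896 (mod 81270).
Unique solution in [0, 81270): x = 76896.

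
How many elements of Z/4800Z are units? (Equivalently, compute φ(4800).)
Z/4800Z has φ(4800) = 1280 units

An element a ∈ Z/4800Z is a unit iff gcd(a, 4800) = 1, so the number of units is φ(4800). φ is multiplicative, with φ(p^e) = p^e − p^(e−1). Factorise 4800 = 2^6 · 3 · 5^2. Then
  φ(4800) = (2^6 − 2^5) · (3 − 1) · (5^2 − 5^1) = 32 · 2 · 20 = 1280.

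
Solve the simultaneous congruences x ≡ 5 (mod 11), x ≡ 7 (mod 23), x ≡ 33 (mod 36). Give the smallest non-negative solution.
The moduli 11, 23, 36 are pairwise coprime, so by the CRT there is a unique solution mod 11·23·36 = 9108.
Solve by successive substitution. Start with x ≡ 5 (mod 11).
  Combine with x ≡ 7 (mod 23): write x = 5 + 11·t and require 5 + 11·t ≡ 7 (mod 23), i.e. 11·t ≡ 7 − 5 ≡ 2 (mod 23). Since 11^(−1) ≡ 21 (mod 23), t ≡ 21·2 ≡ 19 (mod 23). So x ≡ 5 + 11·19 = 214 (mod 253).
  Combine with x ≡ 33 (mod 36): write x = 214 + 253·t and require 214 + 253·t ≡ 33 (mod 36), i.e. 253·t ≡ 33 − 214 ≡ 35 (mod 36). Since 253^(−1) ≡ 1 (mod 36) (253 ≡ 1 (mod 36)), t ≡ 1·35 ≡ 35 (mod 36). So x ≡ 214 + 253·35 = 9069 (mod 9108).
Unique solution in [0, 9108): x = 9069.

Final answer: x ≡ 9069 (mod 9108); the representative in [0, 9108) is 9069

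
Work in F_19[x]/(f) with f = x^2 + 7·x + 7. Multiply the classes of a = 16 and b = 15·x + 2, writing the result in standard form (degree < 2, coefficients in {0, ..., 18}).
a · b ≡ 12·x + 13 (mod f(x))

Multiply as integer polynomials: a · b = 240·x + 32. Reducing coefficients mod 19: a · b ≡ 12·x + 13. This already has degree < 2, so no reduction by f is needed. Hence a · b ≡ 12·x + 13 in F_19[x]/(f).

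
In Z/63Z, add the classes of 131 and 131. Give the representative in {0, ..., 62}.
Reduce the summands first: 131 ≡ 5, 131 ≡ 5 (mod 63), so 131 + 131 ≡ 5 + 5 (mod 63). 5 + 5 = 10; 10 = 0·63 + 10, so (131 + 131) mod 63 = 10.

Final answer: 10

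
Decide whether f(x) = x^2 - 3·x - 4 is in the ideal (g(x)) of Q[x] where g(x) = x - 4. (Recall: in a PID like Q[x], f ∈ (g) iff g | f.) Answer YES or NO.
YES

In Q[x] the ideal (g) consists of all multiples of g, so f ∈ (g) iff g | f, i.e. iff the remainder of f on division by g is 0. Divide f by g (g is monic, so eliminate the leading term of the running remainder at each step):
  leading term x^2: subtract (x)·g(x) = x^2 - 4·x, leaving x - 4
  leading term x: subtract (1)·g(x) = x - 4, leaving 0
The remainder is 0, so f(x) = g(x) · h(x) with h(x) = x + 1. Hence g | f, i.e. f ∈ (g).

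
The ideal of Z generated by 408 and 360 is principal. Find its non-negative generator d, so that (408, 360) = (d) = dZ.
In the PID Z, (a, b) is generated by gcd(a, b). Compute gcd(408, 360) with the extended Euclidean algorithm, tracking rows (r, s, t) with s·408 + t·360 = r:
  row A: (408, 1, 0)   [1·408 + 0·360 = 408]
  row B: (360, 0, 1)   [0·408 + 1·360 = 360]
  408 = 1·360 + 48   → row C = row A − 1·row B = (48, 1, −1)   [check: 1·408 − 1·360 = 48]
  360 = 7·48 + 24   → row D = row B − 7·row C = (24, −7, 8)   [check: −7·408 + 8·360 = 24]
  48 = 2·24 + 0   → remainder 0, stop. gcd = 24 (last nonzero row D).
So gcd(408, 360) = 24, with Bézout identity −7·408 + 8·360 = 24. Containment (⊇): the Bézout identity exhibits 24 as an element of (408, 360), giving (24) ⊆ (408, 360). Containment (⊆): since 24 | 408 and 24 | 360 (408 = 24·17, 360 = 24·15), every Z-linear combination of 408 and 360 is divisible by 24, so (408, 360) ⊆ (24). Therefore (408, 360) = (24), d = 24.

Final answer: (408, 360) = (24); d = 24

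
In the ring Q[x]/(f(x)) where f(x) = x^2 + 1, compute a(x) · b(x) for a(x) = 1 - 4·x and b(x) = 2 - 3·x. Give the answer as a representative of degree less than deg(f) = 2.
First multiply in Q[x] without reducing: a · b = 12·x^2 - 11·x + 2. Now divide by f(x) = x^2 + 1, eliminating the leading term at each step:
  leading term 12·x^2: subtract (12)·f(x) = 12·x^2 + 12, leaving -11·x - 10
The degree is now < 2, so this is the remainder. Hence a · b ≡ -11·x - 10 in Q[x]/(f).

Final answer: a · b ≡ -11·x - 10 (mod f(x))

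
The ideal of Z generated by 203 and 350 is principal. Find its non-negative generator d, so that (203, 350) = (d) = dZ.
In the PID Z, (a, b) is generated by gcd(a, b). Compute gcd(350, 203) with the extended Euclidean algorithm, tracking rows (r, s, t) with s·350 + t·203 = r:
  row A: (350, 1, 0)   [1·350 + 0·203 = 350]
  row B: (203, 0, 1)   [0·350 + 1·203 = 203]
  350 = 1·203 + 147   → row C = row A − 1·row B = (147, 1, −1)   [check: 1·350 − 1·203 = 147]
  203 = 1·147 + 56   → row D = row B − 1·row C = (56, −1, 2)   [check: −1·350 + 2·203 = 56]
  147 = 2·56 + 35   → row E = row C − 2·row D = (35, 3, −5)   [check: 3·350 − 5·203 = 35]
  56 = 1·35 + 21   → row F = row D − 1·row E = (21, −4, 7)   [check: −4·350 + 7·203 = 21]
  35 = 1·21 + 14   → row G = row E − 1·row F = (14, 7, −12)   [check: 7·350 − 12·203 = 14]
  21 = 1·14 + 7   → row H = row F − 1·row G = (7, −11, 19)   [check: −11·350 + 19·203 = 7]
  14 = 2·7 + 0   → remainder 0, stop. gcd = 7 (last nonzero row H).
So gcd(203, 350) = 7, with Bézout identity −11·350 + 19·203 = 7. Containment (⊇): the Bézout identity exhibits 7 as an element of (203, 350), giving (7) ⊆ (203, 350). Containment (⊆): since 7 | 203 and 7 | 350 (203 = 7·29, 350 = 7·50), every Z-linear combination of 203 and 350 is divisible by 7, so (203, 350) ⊆ (7). Therefore (203, 350) = (7), d = 7.

Final answer: (203, 350) = (7); d = 7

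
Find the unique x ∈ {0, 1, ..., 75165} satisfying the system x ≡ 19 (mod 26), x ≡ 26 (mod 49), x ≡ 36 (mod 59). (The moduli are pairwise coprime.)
x ≡ 69361 (mod 75166); the representative in [0, 75166) is 69361

The moduli 26, 49, 59 are pairwise coprime, so by the CRT there is a unique solution mod 26·49·59 = 75166.
Solve by successive substitution. Start with x ≡ 19 (mod 26).
  Combine with x ≡ 26 (mod 49): write x = 19 + 26·t and require 19 + 26·t ≡ 26 (mod 49), i.e. 26·t ≡ 26 − 19 ≡ 7 (mod 49). Since 26^(−1) ≡ 17 (mod 49), t ≡ 17·7 ≡ 21 (mod 49). So x ≡ 19 + 26·21 = 565 (mod 1274).
  Combine with x ≡ 36 (mod 59): write x = 565 + 1274·t and require 565 + 1274·t ≡ 36 (mod 59), i.e. 1274·t ≡ 36 − 565 ≡ 2 (mod 59). Since 1274^(−1) ≡ 27 (mod 59) (1274 ≡ 35 (mod 59)), t ≡ 27·2 ≡ 54 (mod 59). So x ≡ 565 + 1274·54 = 69361 (mod 75166).
Unique solution in [0, 75166): x = 69361.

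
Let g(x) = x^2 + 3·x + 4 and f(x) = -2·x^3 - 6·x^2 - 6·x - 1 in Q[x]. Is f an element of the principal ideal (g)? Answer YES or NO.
NO

In Q[x] the ideal (g) consists of all multiples of g, so f ∈ (g) iff g | f, i.e. iff the remainder of f on division by g is 0. Divide f by g (g is monic, so eliminate the leading term of the running remainder at each step):
  leading term -2·x^3: subtract (-2·x)·g(x) = -2·x^3 - 6·x^2 - 8·x, leaving 2·x - 1
The remainder r(x) = 2·x - 1 ≠ 0 (and deg r < deg g), so g ∤ f, i.e. f ∉ (g).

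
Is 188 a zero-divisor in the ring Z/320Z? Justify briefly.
YES

gcd(188, 320) = 4 > 1, so 188 is not a unit in Z/320Z. In Z/nZ every nonzero non-unit is a zero-divisor: explicitly, take b = 320/gcd = 80 ≠ 0 (mod 320); then 188·80 = 15040 = 47·320, i.e. 188·80 ≡ 0 (mod 320). So 188 is a zero-divisor.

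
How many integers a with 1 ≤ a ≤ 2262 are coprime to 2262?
The number of a ∈ {1, ..., 2262} with gcd(a, 2262) = 1 is by definition Euler's totient φ(2262). φ is multiplicative, with φ(p^e) = p^e − p^(e−1). Factorise 2262 = 2 · 3 · 13 · 29. Then
  φ(2262) = (2 − 1) · (3 − 1) · (13 − 1) · (29 − 1) = 1 · 2 · 12 · 28 = 672.
So there are 672 such integers.

Final answer: 672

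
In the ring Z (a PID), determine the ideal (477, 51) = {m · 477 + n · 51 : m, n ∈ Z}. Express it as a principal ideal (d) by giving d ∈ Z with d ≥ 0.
(477, 51) = (3); d = 3

In the PID Z, (a, b) is generated by gcd(a, b). Compute gcd(477, 51) with the extended Euclidean algorithm, tracking rows (r, s, t) with s·477 + t·51 = r:
  row A: (477, 1, 0)   [1·477 + 0·51 = 477]
  row B: (51, 0, 1)   [0·477 + 1·51 = 51]
  477 = 9·51 + 18   → row C = row A − 9·row B = (18, 1, −9)   [check: 1·477 − 9·51 = 18]
  51 = 2·18 + 15   → row D = row B − 2·row C = (15, −2, 19)   [check: −2·477 + 19·51 = 15]
  18 = 1·15 + 3   → row E = row C − 1·row D = (3, 3, −28)   [check: 3·477 − 28·51 = 3]
  15 = 5·3 + 0   → remainder 0, stop. gcd = 3 (last nonzero row E).
So gcd(477, 51) = 3, with Bézout identity 3·477 − 28·51 = 3. Containment (⊇): the Bézout identity exhibits 3 as an element of (477, 51), giving (3) ⊆ (477, 51). Containment (⊆): since 3 | 477 and 3 | 51 (477 = 3·159, 51 = 3·17), every Z-linear combination of 477 and 51 is divisible by 3, so (477, 51) ⊆ (3). Therefore (477, 51) = (3), d = 3.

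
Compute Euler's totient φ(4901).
φ(4901) = 4368

φ is multiplicative, with φ(p^e) = p^e − p^(e−1). Factorise 4901 = 13^2 · 29. Then
  φ(4901) = (13^2 − 13^1) · (29 − 1) = 156 · 28 = 4368.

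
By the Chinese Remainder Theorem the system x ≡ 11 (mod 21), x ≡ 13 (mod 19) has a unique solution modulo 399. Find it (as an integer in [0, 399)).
x ≡ 32 (mod 399); the representative in [0, 399) is 32

The moduli 21, 19 are pairwise coprime, so by the CRT there is a unique solution mod 21·19 = 399.
Solve by successive substitution. Start with x ≡ 11 (mod 21).
  Combine with x ≡ 13 (mod 19): write x = 11 + 21·t and require 11 + 21·t ≡ 13 (mod 19), i.e. 21·t ≡ 13 − 11 ≡ 2 (mod 19). Since 21^(−1) ≡ 10 (mod 19) (21 ≡ 2 (mod 19)), t ≡ 10·2 ≡ 1 (mod 19). So x ≡ 11 + 21·1 = 32 (mod 399).
Unique solution in [0, 399): x = 32.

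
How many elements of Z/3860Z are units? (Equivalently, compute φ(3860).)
Z/3860Z has φ(3860) = 1536 units

An element a ∈ Z/3860Z is a unit iff gcd(a, 3860) = 1, so the number of units is φ(3860). φ is multiplicative, with φ(p^e) = p^e − p^(e−1). Factorise 3860 = 2^2 · 5 · 193. Then
  φ(3860) = (2^2 − 2^1) · (5 − 1) · (193 − 1) = 2 · 4 · 192 = 1536.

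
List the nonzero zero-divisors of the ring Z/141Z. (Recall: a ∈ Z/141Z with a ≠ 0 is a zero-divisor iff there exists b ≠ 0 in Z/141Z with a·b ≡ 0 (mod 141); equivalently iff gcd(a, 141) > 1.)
nonzero zero-divisors of Z/141Z = {3, 6, 9, 12, 15, 18, 21, 24, 27, 30, 33, 36, 39, 42, 45, 47, 48, 51, 54, 57, 60, 63, 66, 69, 72, 75, 78, 81, 84, 87, 90, 93, 94, 96, 99, 102, 105, 108, 111, 114, 117, 120, 123, 126, 129, 132, 135, 138}

An element a ∈ Z/141Z (with a ≠ 0) is a zero-divisor iff gcd(a, 141) > 1 (because a is a unit precisely when gcd(a, n) = 1, and in Z/nZ every nonzero, non-unit element is a zero-divisor). Scan a = 1, ..., 140 and keep those with gcd(a, 141) > 1:
  gcd(3, 141) = 3, gcd(6, 141) = 3, gcd(9, 141) = 3, gcd(12, 141) = 3, gcd(15, 141) = 3, gcd(18, 141) = 3, gcd(21, 141) = 3, gcd(24, 141) = 3, gcd(27, 141) = 3, gcd(30, 141) = 3, gcd(33, 141) = 3, gcd(36, 141) = 3, gcd(39, 141) = 3, gcd(42, 141) = 3, gcd(45, 141) = 3, gcd(47, 141) = 47, gcd(48, 141) = 3, gcd(51, 141) = 3, gcd(54, 141) = 3, gcd(57, 141) = 3, gcd(60, 141) = 3, gcd(63, 141) = 3, gcd(66, 141) = 3, gcd(69, 141) = 3, gcd(72, 141) = 3, gcd(75, 141) = 3, gcd(78, 141) = 3, gcd(81, 141) = 3, gcd(84, 141) = 3, gcd(87, 141) = 3, gcd(90, 141) = 3, gcd(93, 141) = 3, gcd(94, 141) = 47, gcd(96, 141) = 3, gcd(99, 141) = 3, gcd(102, 141) = 3, gcd(105, 141) = 3, gcd(108, 141) = 3, gcd(111, 141) = 3, gcd(114, 141) = 3, gcd(117, 141) = 3, gcd(120, 141) = 3, gcd(123, 141) = 3, gcd(126, 141) = 3, gcd(129, 141) = 3, gcd(132, 141) = 3, gcd(135, 141) = 3, gcd(138, 141) = 3.
All other a ∈ {1, ..., 140} have gcd(a, 141) = 1 and are units. So the nonzero zero-divisors are exactly the 48 values of a appearing in this scan.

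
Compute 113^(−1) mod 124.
113^(−1) ≡ 45 (mod 124)

Apply the extended Euclidean algorithm to (124, 113), tracking rows (r, s, t) with s·124 + t·113 = r. Each division r_prev = q·r_cur + r_new produces the new row as (previous row) − q·(current row):
  row A: (124, 1, 0)   [1·124 + 0·113 = 124]
  row B: (113, 0, 1)   [0·124 + 1·113 = 113]
  124 = 1·113 + 11   → row C = row A − 1·row B = (11, 1, −1)   [check: 1·124 − 1·113 = 11]
  113 = 10·11 + 3   → row D = row B − 10·row C = (3, −10, 11)   [check: −10·124 + 11·113 = 3]
  11 = 3·3 + 2   → row E = row C − 3·row D = (2, 31, −34)   [check: 31·124 − 34·113 = 2]
  3 = 1·2 + 1   → row F = row D − 1·row E = (1, −41, 45)   [check: −41·124 + 45·113 = 1]
  2 = 2·1 + 0   → remainder 0, stop. gcd = 1 (last nonzero row F).
The gcd is 1, so 113 is invertible mod 124. The last nonzero row gives −41·124 + 45·113 = 1, so t = 45. So 113^(−1) ≡ 45 (mod 124). Verify: 113 · 45 = 5085 ≡ 1 (mod 124). ✓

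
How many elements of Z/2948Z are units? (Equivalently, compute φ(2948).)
Z/2948Z has φ(2948) = 1320 units

An element a ∈ Z/2948Z is a unit iff gcd(a, 2948) = 1, so the number of units is φ(2948). φ is multiplicative, with φ(p^e) = p^e − p^(e−1). Factorise 2948 = 2^2 · 11 · 67. Then
  φ(2948) = (2^2 − 2^1) · (11 − 1) · (67 − 1) = 2 · 10 · 66 = 1320.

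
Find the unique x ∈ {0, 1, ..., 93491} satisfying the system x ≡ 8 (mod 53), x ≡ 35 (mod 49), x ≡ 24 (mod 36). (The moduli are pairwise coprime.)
x ≡ 65940 (mod 93492); the representative in [0, 93492) is 65940

The moduli 53, 49, 36 are pairwise coprime, so by the CRT there is a unique solution mod 53·49·36 = 93492.
Solve by successive substitution. Start with x ≡ 8 (mod 53).
  Combine with x ≡ 35 (mod 49): write x = 8 + 53·t and require 8 + 53·t ≡ 35 (mod 49), i.e. 53·t ≡ 35 − 8 ≡ 27 (mod 49). Since 53^(−1) ≡ 37 (mod 49) (53 ≡ 4 (mod 49)), t ≡ 37·27 ≡ 19 (mod 49). So x ≡ 8 + 53·19 = 1015 (mod 2597).
  Combine with x ≡ 24 (mod 36): write x = 1015 + 2597·t and require 1015 + 2597·t ≡ 24 (mod 36), i.e. 2597·t ≡ 24 − 1015 ≡ 17 (mod 36). Since 2597^(−1) ≡ 29 (mod 36) (2597 ≡ 5 (mod 36)), t ≡ 29·17 ≡ 25 (mod 36). So x ≡ 1015 + 2597·25 = 65940 (mod 93492).
Unique solution in [0, 93492): x = 65940.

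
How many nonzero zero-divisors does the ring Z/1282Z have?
Z/1282Z has 641 nonzero zero-divisors

In Z/1282Z each nonzero element is either a unit (gcd with 1282 is 1) or a zero-divisor (gcd > 1). The number of units is φ(1282): factorise 1282 = 2 · 641, so φ(1282) = (2 − 1) · (641 − 1) = 1 · 640 = 640. The nonzero elements number 1282 − 1 = 1281. Hence the nonzero zero-divisors number 1281 − 640 = 641.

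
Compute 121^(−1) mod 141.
Apply the extended Euclidean algorithm to (141, 121), tracking rows (r, s, t) with s·141 + t·121 = r. Each division r_prev = q·r_cur + r_new produces the new row as (previous row) − q·(current row):
  row A: (141, 1, 0)   [1·141 + 0·121 = 141]
  row B: (121, 0, 1)   [0·141 + 1·121 = 121]
  141 = 1·121 + 20   → row C = row A − 1·row B = (20, 1, −1)   [check: 1·141 − 1·121 = 20]
  121 = 6·20 + 1   → row D = row B − 6·row C = (1, −6, 7)   [check: −6·141 + 7·121 = 1]
  20 = 20·1 + 0   → remainder 0, stop. gcd = 1 (last nonzero row D).
The gcd is 1, so 121 is invertible mod 141. The last nonzero row gives −6·141 + 7·121 = 1, so t = 7. So 121^(−1) ≡ 7 (mod 141). Verify: 121 · 7 = 847 ≡ 1 (mod 141). ✓

Final answer: 121^(−1) ≡ 7 (mod 141)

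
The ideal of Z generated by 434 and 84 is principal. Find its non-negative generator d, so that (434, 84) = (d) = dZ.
(434, 84) = (14); d = 14

In the PID Z, (a, b) is generated by gcd(a, b). Compute gcd(434, 84) with the extended Euclidean algorithm, tracking rows (r, s, t) with s·434 + t·84 = r:
  row A: (434, 1, 0)   [1·434 + 0·84 = 434]
  row B: (84, 0, 1)   [0·434 + 1·84 = 84]
  434 = 5·84 + 14   → row C = row A − 5·row B = (14, 1, −5)   [check: 1·434 − 5·84 = 14]
  84 = 6·14 + 0   → remainder 0, stop. gcd = 14 (last nonzero row C).
So gcd(434, 84) = 14, with Bézout identity 1·434 − 5·84 = 14. Containment (⊇): the Bézout identity exhibits 14 as an element of (434, 84), giving (14) ⊆ (434, 84). Containment (⊆): since 14 | 434 and 14 | 84 (434 = 14·31, 84 = 14·6), every Z-linear combination of 434 and 84 is divisible by 14, so (434, 84) ⊆ (14). Therefore (434, 84) = (14), d = 14.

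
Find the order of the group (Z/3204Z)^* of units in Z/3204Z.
(Z/3204Z)^* consists of the classes a with gcd(a, 3204) = 1, so its order is φ(3204). φ is multiplicative, with φ(p^e) = p^e − p^(e−1). Factorise 3204 = 2^2 · 3^2 · 89. Then
  φ(3204) = (2^2 − 2^1) · (3^2 − 3^1) · (89 − 1) = 2 · 6 · 88 = 1056.
Thus |(Z/3204Z)^*| = 1056.

Final answer: |(Z/3204Z)^*| = 1056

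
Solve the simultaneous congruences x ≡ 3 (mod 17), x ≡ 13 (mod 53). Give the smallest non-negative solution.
The moduli 17, 53 are pairwise coprime, so by the CRT there is a unique solution mod 17·53 = 901.
Solve by successive substitution. Start with x ≡ 3 (mod 17).
  Combine with x ≡ 13 (mod 53): write x = 3 + 17·t and require 3 + 17·t ≡ 13 (mod 53), i.e. 17·t ≡ 13 − 3 ≡ 10 (mod 53). Since 17^(−1) ≡ 25 (mod 53), t ≡ 25·10 ≡ 38 (mod 53). So x ≡ 3 + 17·38 = 649 (mod 901).
Unique solution in [0, 901): x = 649.

Final answer: x ≡ 649 (mod 901); the representative in [0, 901) is 649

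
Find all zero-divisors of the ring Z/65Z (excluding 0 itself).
nonzero zero-divisors of Z/65Z = {5, 10, 13, 15, 20, 25, 26, 30, 35, 39, 40, 45, 50, 52, 55, 60}

An element a ∈ Z/65Z (with a ≠ 0) is a zero-divisor iff gcd(a, 65) > 1 (because a is a unit precisely when gcd(a, n) = 1, and in Z/nZ every nonzero, non-unit element is a zero-divisor). Scan a = 1, ..., 64 and keep those with gcd(a, 65) > 1:
  gcd(5, 65) = 5, gcd(10, 65) = 5, gcd(13, 65) = 13, gcd(15, 65) = 5, gcd(20, 65) = 5, gcd(25, 65) = 5, gcd(26, 65) = 13, gcd(30, 65) = 5, gcd(35, 65) = 5, gcd(39, 65) = 13, gcd(40, 65) = 5, gcd(45, 65) = 5, gcd(50, 65) = 5, gcd(52, 65) = 13, gcd(55, 65) = 5, gcd(60, 65) = 5.
All other a ∈ {1, ..., 64} have gcd(a, 65) = 1 and are units. So the nonzero zero-divisors are exactly the 16 values of a appearing in this scan.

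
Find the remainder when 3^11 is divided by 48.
Use repeated squaring. Binary(11) = 1011. Walk through the bits of the exponent 11 left-to-right: at each bit after the leading one, square the running value, then multiply by 3 if the bit is 1 (always reducing mod 48):
  bit 1 = 1 (leading): start with 3.
  bit 2 = 0: square 3^2 = 9 (mod 48).
  bit 3 = 1: square 9^2 = 81 ≡ 33; bit is 1, so multiply 33·3 = 99 ≡ 3 (mod 48).
  bit 4 = 1: square 3^2 = 9; bit is 1, so multiply 9·3 = 27 (mod 48).
Final value: 3^11 ≡ 27 (mod 48).

Final answer: 27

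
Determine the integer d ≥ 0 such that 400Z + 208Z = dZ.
(400, 208) = (16); d = 16

In the PID Z, (a, b) is generated by gcd(a, b). Compute gcd(400, 208) with the extended Euclidean algorithm, tracking rows (r, s, t) with s·400 + t·208 = r:
  row A: (400, 1, 0)   [1·400 + 0·208 = 400]
  row B: (208, 0, 1)   [0·400 + 1·208 = 208]
  400 = 1·208 + 192   → row C = row A − 1·row B = (192, 1, −1)   [check: 1·400 − 1·208 = 192]
  208 = 1·192 + 16   → row D = row B − 1·row C = (16, −1, 2)   [check: −1·400 + 2·208 = 16]
  192 = 12·16 + 0   → remainder 0, stop. gcd = 16 (last nonzero row D).
So gcd(400, 208) = 16, with Bézout identity −1·400 + 2·208 = 16. Containment (⊇): the Bézout identity exhibits 16 as an element of (400, 208), giving (16) ⊆ (400, 208). Containment (⊆): since 16 | 400 and 16 | 208 (400 = 16·25, 208 = 16·13), every Z-linear combination of 400 and 208 is divisible by 16, so (400, 208) ⊆ (16). Therefore (400, 208) = (16), d = 16.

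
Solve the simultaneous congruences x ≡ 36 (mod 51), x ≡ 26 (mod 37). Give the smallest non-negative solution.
The moduli 51, 37 are pairwise coprime, so by the CRT there is a unique solution mod 51·37 = 1887.
Solve by successive substitution. Start with x ≡ 36 (mod 51).
  Combine with x ≡ 26 (mod 37): write x = 36 + 51·t and require 36 + 51·t ≡ 26 (mod 37), i.e. 51·t ≡ 26 − 36 ≡ 27 (mod 37). Since 51^(−1) ≡ 8 (mod 37) (51 ≡ 14 (mod 37)), t ≡ 8·27 ≡ 31 (mod 37). So x ≡ 36 + 51·31 = 1617 (mod 1887).
Unique solution in [0, 1887): x = 1617.

Final answer: x ≡ 1617 (mod 1887); the representative in [0, 1887) is 1617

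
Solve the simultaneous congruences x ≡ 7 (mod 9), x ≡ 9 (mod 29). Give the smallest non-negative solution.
The moduli 9, 29 are pairwise coprime, so by the CRT there is a unique solution mod 9·29 = 261.
Solve by successive substitution. Start with x ≡ 7 (mod 9).
  Combine with x ≡ 9 (mod 29): write x = 7 + 9·t and require 7 + 9·t ≡ 9 (mod 29), i.e. 9·t ≡ 9 − 7 ≡ 2 (mod 29). Since 9^(−1) ≡ 13 (mod 29), t ≡ 13·2 ≡ 26 (mod 29). So x ≡ 7 + 9·26 = 241 (mod 261).
Unique solution in [0, 261): x = 241.

Final answer: x ≡ 241 (mod 261); the representative in [0, 261) is 241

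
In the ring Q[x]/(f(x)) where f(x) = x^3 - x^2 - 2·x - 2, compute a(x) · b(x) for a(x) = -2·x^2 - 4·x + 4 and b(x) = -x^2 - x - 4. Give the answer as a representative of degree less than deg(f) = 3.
First multiply in Q[x] without reducing: a · b = 2·x^4 + 6·x^3 + 8·x^2 + 12·x - 16. Now divide by f(x) = x^3 - x^2 - 2·x - 2, eliminating the leading term at each step:
  leading term 2·x^4: subtract (2·x)·f(x) = 2·x^4 - 2·x^3 - 4·x^2 - 4·x, leaving 8·x^3 + 12·x^2 + 16·x - 16
  leading term 8·x^3: subtract (8)·f(x) = 8·x^3 - 8·x^2 - 16·x - 16, leaving 20·x^2 + 32·x
The degree is now < 3, so this is the remainder. Hence a · b ≡ 20·x^2 + 32·x in Q[x]/(f).

Final answer: a · b ≡ 20·x^2 + 32·x (mod f(x))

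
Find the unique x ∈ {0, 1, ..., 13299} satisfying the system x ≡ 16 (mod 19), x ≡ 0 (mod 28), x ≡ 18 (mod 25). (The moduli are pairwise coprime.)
x ≡ 168 (mod 13300); the representative in [0, 13300) is 168

The moduli 19, 28, 25 are pairwise coprime, so by the CRT there is a unique solution mod 19·28·25 = 13300.
Solve by successive substitution. Start with x ≡ 16 (mod 19).
  Combine with x ≡ 0 (mod 28): write x = 16 + 19·t and require 16 + 19·t ≡ 0 (mod 28), i.e. 19·t ≡ 0 − 16 ≡ 12 (mod 28). Since 19^(−1) ≡ 3 (mod 28), t ≡ 3·12 ≡ 8 (mod 28). So x ≡ 16 + 19·8 = 168 (mod 532).
  Combine with x ≡ 18 (mod 25): write x = 168 + 532·t and require 168 + 532·t ≡ 18 (mod 25), i.e. 532·t ≡ 18 − 168 ≡ 0 (mod 25). Since 532^(−1) ≡ 18 (mod 25) (532 ≡ 7 (mod 25)), t ≡ 18·0 ≡ 0 (mod 25). So x ≡ 168 + 532·0 = 168 (mod 13300).
Unique solution in [0, 13300): x = 168.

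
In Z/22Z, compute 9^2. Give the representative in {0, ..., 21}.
15

Use repeated squaring. Binary(2) = 10. Walk through the bits of the exponent 2 left-to-right: at each bit after the leading one, square the running value, then multiply by 9 if the bit is 1 (always reducing mod 22):
  bit 1 = 1 (leading): start with 9.
  bit 2 = 0: square 9^2 = 81 ≡ 15 (mod 22).
Final value: 9^2 ≡ 15 (mod 22).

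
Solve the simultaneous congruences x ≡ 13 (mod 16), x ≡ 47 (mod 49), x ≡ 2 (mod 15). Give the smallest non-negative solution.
The moduli 16, 49, 15 are pairwise coprime, so by the CRT there is a unique solution mod 16·49·15 = 11760.
Solve by successive substitution. Start with x ≡ 13 (mod 16).
  Combine with x ≡ 47 (mod 49): write x = 13 + 16·t and require 13 + 16·t ≡ 47 (mod 49), i.e. 16·t ≡ 47 − 13 ≡ 34 (mod 49). Since 16^(−1) ≡ 46 (mod 49), t ≡ 46·34 ≡ 45 (mod 49). So x ≡ 13 + 16·45 = 733 (mod 784).
  Combine with x ≡ 2 (mod 15): write x = 733 + 784·t and require 733 + 784·t ≡ 2 (mod 15), i.e. 784·t ≡ 2 − 733 ≡ 4 (mod 15). Since 784^(−1) ≡ 4 (mod 15) (784 ≡ 4 (mod 15)), t ≡ 4·4 ≡ 1 (mod 15). So x ≡ 733 + 784·1 = 1517 (mod 11760).
Unique solution in [0, 11760): x = 1517.

Final answer: x ≡ 1517 (mod 11760); the representative in [0, 11760) is 1517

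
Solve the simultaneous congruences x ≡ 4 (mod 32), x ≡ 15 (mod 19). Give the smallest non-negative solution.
The moduli 32, 19 are pairwise coprime, so by the CRT there is a unique solution mod 32·19 = 608.
Solve by successive substitution. Start with x ≡ 4 (mod 32).
  Combine with x ≡ 15 (mod 19): write x = 4 + 32·t and require 4 + 32·t ≡ 15 (mod 19), i.e. 32·t ≡ 15 − 4 ≡ 11 (mod 19). Since 32^(−1) ≡ 3 (mod 19) (32 ≡ 13 (mod 19)), t ≡ 3·11 ≡ 14 (mod 19). So x ≡ 4 + 32·14 = 452 (mod 608).
Unique solution in [0, 608): x = 452.

Final answer: x ≡ 452 (mod 608); the representative in [0, 608) is 452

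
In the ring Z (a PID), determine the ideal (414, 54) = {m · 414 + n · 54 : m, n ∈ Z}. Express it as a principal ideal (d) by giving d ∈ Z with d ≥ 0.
In the PID Z, (a, b) is generated by gcd(a, b). Compute gcd(414, 54) with the extended Euclidean algorithm, tracking rows (r, s, t) with s·414 + t·54 = r:
  row A: (414, 1, 0)   [1·414 + 0·54 = 414]
  row B: (54, 0, 1)   [0·414 + 1·54 = 54]
  414 = 7·54 + 36   → row C = row A − 7·row B = (36, 1, −7)   [check: 1·414 − 7·54 = 36]
  54 = 1·36 + 18   → row D = row B − 1·row C = (18, −1, 8)   [check: −1·414 + 8·54 = 18]
  36 = 2·18 + 0   → remainder 0, stop. gcd = 18 (last nonzero row D).
So gcd(414, 54) = 18, with Bézout identity −1·414 + 8·54 = 18. Containment (⊇): the Bézout identity exhibits 18 as an element of (414, 54), giving (18) ⊆ (414, 54). Containment (⊆): since 18 | 414 and 18 | 54 (414 = 18·23, 54 = 18·3), every Z-linear combination of 414 and 54 is divisible by 18, so (414, 54) ⊆ (18). Therefore (414, 54) = (18), d = 18.

Final answer: (414, 54) = (18); d = 18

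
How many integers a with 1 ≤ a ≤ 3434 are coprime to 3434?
The number of a ∈ {1, ..., 3434} with gcd(a, 3434) = 1 is by definition Euler's totient φ(3434). φ is multiplicative, with φ(p^e) = p^e − p^(e−1). Factorise 3434 = 2 · 17 · 101. Then
  φ(3434) = (2 − 1) · (17 − 1) · (101 − 1) = 1 · 16 · 100 = 1600.
So there are 1600 such integers.

Final answer: 1600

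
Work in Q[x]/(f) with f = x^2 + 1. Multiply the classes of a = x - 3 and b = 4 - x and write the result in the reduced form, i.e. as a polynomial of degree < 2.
First multiply in Q[x] without reducing: a · b = -x^2 + 7·x - 12. Now divide by f(x) = x^2 + 1, eliminating the leading term at each step:
  leading term -x^2: subtract (-1)·f(x) = -x^2 - 1, leaving 7·x - 11
The degree is now < 2, so this is the remainder. Hence a · b ≡ 7·x - 11 in Q[x]/(f).

Final answer: a · b ≡ 7·x - 11 (mod f(x))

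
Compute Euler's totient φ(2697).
φ is multiplicative, with φ(p^e) = p^e − p^(e−1). Factorise 2697 = 3 · 29 · 31. Then
  φ(2697) = (3 − 1) · (29 − 1) · (31 − 1) = 2 · 28 · 30 = 1680.

Final answer: φ(2697) = 1680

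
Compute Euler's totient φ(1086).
φ is multiplicative, with φ(p^e) = p^e − p^(e−1). Factorise 1086 = 2 · 3 · 181. Then
  φ(1086) = (2 − 1) · (3 − 1) · (181 − 1) = 1 · 2 · 180 = 360.

Final answer: φ(1086) = 360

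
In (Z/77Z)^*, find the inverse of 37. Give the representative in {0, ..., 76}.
Apply the extended Euclidean algorithm to (77, 37), tracking rows (r, s, t) with s·77 + t·37 = r. Each division r_prev = q·r_cur + r_new produces the new row as (previous row) − q·(current row):
  row A: (77, 1, 0)   [1·77 + 0·37 = 77]
  row B: (37, 0, 1)   [0·77 + 1·37 = 37]
  77 = 2·37 + 3   → row C = row A − 2·row B = (3, 1, −2)   [check: 1·77 − 2·37 = 3]
  37 = 12·3 + 1   → row D = row B − 12·row C = (1, −12, 25)   [check: −12·77 + 25·37 = 1]
  3 = 3·1 + 0   → remainder 0, stop. gcd = 1 (last nonzero row D).
The gcd is 1, so 37 is invertible mod 77. The last nonzero row gives −12·77 + 25·37 = 1, so t = 25. So 37^(−1) ≡ 25 (mod 77). Verify: 37 · 25 = 925 ≡ 1 (mod 77). ✓

Final answer: 37^(−1) ≡ 25 (mod 77)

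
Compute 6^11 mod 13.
Use repeated squaring. Binary(11) = 1011. Walk through the bits of the exponent 11 left-to-right: at each bit after the leading one, square the running value, then multiply by 6 if the bit is 1 (always reducing mod 13):
  bit 1 = 1 (leading): start with 6.
  bit 2 = 0: square 6^2 = 36 ≡ 10 (mod 13).
  bit 3 = 1: square 10^2 = 100 ≡ 9; bit is 1, so multiply 9·6 = 54 ≡ 2 (mod 13).
  bit 4 = 1: square 2^2 = 4; bit is 1, so multiply 4·6 = 24 ≡ 11 (mod 13).
Final value: 6^11 ≡ 11 (mod 13).

Final answer: 11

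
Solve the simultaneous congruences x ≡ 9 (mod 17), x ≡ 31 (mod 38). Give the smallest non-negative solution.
x ≡ 145 (mod 646); the representative in [0, 646) is 145

The moduli 17, 38 are pairwise coprime, so by the CRT there is a unique solution mod 17·38 = 646.
Solve by successive substitution. Start with x ≡ 9 (mod 17).
  Combine with x ≡ 31 (mod 38): write x = 9 + 17·t and require 9 + 17·t ≡ 31 (mod 38), i.e. 17·t ≡ 31 − 9 ≡ 22 (mod 38). Since 17^(−1) ≡ 9 (mod 38), t ≡ 9·22 ≡ 8 (mod 38). So x ≡ 9 + 17·8 = 145 (mod 646).
Unique solution in [0, 646): x = 145.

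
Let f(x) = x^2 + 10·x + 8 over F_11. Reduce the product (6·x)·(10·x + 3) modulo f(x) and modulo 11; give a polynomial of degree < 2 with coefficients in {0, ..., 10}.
a · b ≡ x + 4 (mod f(x))

Multiply as integer polynomials: a · b = 60·x^2 + 18·x. Reducing coefficients mod 11: a · b ≡ 5·x^2 + 7·x. Now divide by f(x) = x^2 + 10·x + 8 in F_11[x], eliminating the leading term at each step:
  leading term 5·x^2: subtract (5)·f(x) = 5·x^2 + 6·x + 7, leaving x + 4 (coefficients mod 11)
The degree is now < 2, so this is the remainder. Hence a · b ≡ x + 4 in F_11[x]/(f).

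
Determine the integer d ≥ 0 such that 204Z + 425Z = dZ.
(204, 425) = (17); d = 17

In the PID Z, (a, b) is generated by gcd(a, b). Compute gcd(425, 204) with the extended Euclidean algorithm, tracking rows (r, s, t) with s·425 + t·204 = r:
  row A: (425, 1, 0)   [1·425 + 0·204 = 425]
  row B: (204, 0, 1)   [0·425 + 1·204 = 204]
  425 = 2·204 + 17   → row C = row A − 2·row B = (17, 1, −2)   [check: 1·425 − 2·204 = 17]
  204 = 12·17 + 0   → remainder 0, stop. gcd = 17 (last nonzero row C).
So gcd(204, 425) = 17, with Bézout identity 1·425 − 2·204 = 17. Containment (⊇): the Bézout identity exhibits 17 as an element of (204, 425), giving (17) ⊆ (204, 425). Containment (⊆): since 17 | 204 and 17 | 425 (204 = 17·12, 425 = 17·25), every Z-linear combination of 204 and 425 is divisible by 17, so (204, 425) ⊆ (17). Therefore (204, 425) = (17), d = 17.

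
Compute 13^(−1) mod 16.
Apply the extended Euclidean algorithm to (16, 13), tracking rows (r, s, t) with s·16 + t·13 = r. Each division r_prev = q·r_cur + r_new produces the new row as (previous row) − q·(current row):
  row A: (16, 1, 0)   [1·16 + 0·13 = 16]
  row B: (13, 0, 1)   [0·16 + 1·13 = 13]
  16 = 1·13 + 3   → row C = row A − 1·row B = (3, 1, −1)   [check: 1·16 − 1·13 = 3]
  13 = 4·3 + 1   → row D = row B − 4·row C = (1, −4, 5)   [check: −4·16 + 5·13 = 1]
  3 = 3·1 + 0   → remainder 0, stop. gcd = 1 (last nonzero row D).
The gcd is 1, so 13 is invertible mod 16. The last nonzero row gives −4·16 + 5·13 = 1, so t = 5. So 13^(−1) ≡ 5 (mod 16). Verify: 13 · 5 = 65 ≡ 1 (mod 16). ✓

Final answer: 13^(−1) ≡ 5 (mod 16)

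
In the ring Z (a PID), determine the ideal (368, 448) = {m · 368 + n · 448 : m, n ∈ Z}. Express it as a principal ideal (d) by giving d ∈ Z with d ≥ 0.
(368, 448) = (16); d = 16

In the PID Z, (a, b) is generated by gcd(a, b). Compute gcd(448, 368) with the extended Euclidean algorithm, tracking rows (r, s, t) with s·448 + t·368 = r:
  row A: (448, 1, 0)   [1·448 + 0·368 = 448]
  row B: (368, 0, 1)   [0·448 + 1·368 = 368]
  448 = 1·368 + 80   → row C = row A − 1·row B = (80, 1, −1)   [check: 1·448 − 1·368 = 80]
  368 = 4·80 + 48   → row D = row B − 4·row C = (48, −4, 5)   [check: −4·448 + 5·368 = 48]
  80 = 1·48 + 32   → row E = row C − 1·row D = (32, 5, −6)   [check: 5·448 − 6·368 = 32]
  48 = 1·32 + 16   → row F = row D − 1·row E = (16, −9, 11)   [check: −9·448 + 11·368 = 16]
  32 = 2·16 + 0   → remainder 0, stop. gcd = 16 (last nonzero row F).
So gcd(368, 448) = 16, with Bézout identity −9·448 + 11·368 = 16. Containment (⊇): the Bézout identity exhibits 16 as an element of (368, 448), giving (16) ⊆ (368, 448). Containment (⊆): since 16 | 368 and 16 | 448 (368 = 16·23, 448 = 16·28), every Z-linear combination of 368 and 448 is divisible by 16, so (368, 448) ⊆ (16). Therefore (368, 448) = (16), d = 16.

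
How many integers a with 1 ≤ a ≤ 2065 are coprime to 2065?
1392

The number of a ∈ {1, ..., 2065} with gcd(a, 2065) = 1 is by definition Euler's totient φ(2065). φ is multiplicative, with φ(p^e) = p^e − p^(e−1). Factorise 2065 = 5 · 7 · 59. Then
  φ(2065) = (5 − 1) · (7 − 1) · (59 − 1) = 4 · 6 · 58 = 1392.
So there are 1392 such integers.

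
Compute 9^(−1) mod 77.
Apply the extended Euclidean algorithm to (77, 9), tracking rows (r, s, t) with s·77 + t·9 = r. Each division r_prev = q·r_cur + r_new produces the new row as (previous row) − q·(current row):
  row A: (77, 1, 0)   [1·77 + 0·9 = 77]
  row B: (9, 0, 1)   [0·77 + 1·9 = 9]
  77 = 8·9 + 5   → row C = row A − 8·row B = (5, 1, −8)   [check: 1·77 − 8·9 = 5]
  9 = 1·5 + 4   → row D = row B − 1·row C = (4, −1, 9)   [check: −1·77 + 9·9 = 4]
  5 = 1·4 + 1   → row E = row C − 1·row D = (1, 2, −17)   [check: 2·77 − 17·9 = 1]
  4 = 4·1 + 0   → remainder 0, stop. gcd = 1 (last nonzero row E).
The gcd is 1, so 9 is invertible mod 77. The last nonzero row gives 2·77 − 17·9 = 1, so t = −17. So 9^(−1) ≡ −17 ≡ 60 (mod 77). Verify: 9 · 60 = 540 ≡ 1 (mod 77). ✓

Final answer: 9^(−1) ≡ 60 (mod 77)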